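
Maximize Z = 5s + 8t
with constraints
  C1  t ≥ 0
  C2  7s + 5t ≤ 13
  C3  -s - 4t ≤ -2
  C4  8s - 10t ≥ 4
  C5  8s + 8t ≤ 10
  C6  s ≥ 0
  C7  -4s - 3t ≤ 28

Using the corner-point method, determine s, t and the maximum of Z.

Extreme points and Z = 5s + 8t:
  (6/7, 2/7) → Z = 46/7
  (1, 1/4) → Z = 7
  (11/12, 1/3) → Z = 29/4

The optimum lies where 8s - 10t = 4 and 8s + 8t = 10.
Solving simultaneously gives s = 11/12, t = 1/3.

s = 11/12, t = 1/3, maximum Z = 29/4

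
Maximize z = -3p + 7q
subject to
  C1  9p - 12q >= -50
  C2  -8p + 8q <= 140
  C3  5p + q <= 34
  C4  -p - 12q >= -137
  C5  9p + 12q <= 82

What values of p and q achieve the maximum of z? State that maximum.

The feasible region is unbounded (it extends along (1, -5), (-1, -1)), but z strictly decreases along every unbounded feasible direction, so there is no improving ray and the maximum is attained at a vertex.

p = 16/9, q = 11/2, maximum z = 199/6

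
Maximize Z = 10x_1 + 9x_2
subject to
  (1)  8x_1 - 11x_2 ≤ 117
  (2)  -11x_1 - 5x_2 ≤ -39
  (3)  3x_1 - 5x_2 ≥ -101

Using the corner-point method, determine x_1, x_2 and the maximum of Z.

x_1 = 1696/7, x_2 = 1159/7, maximum Z = 3913

Vertices and Z = 10x_1 + 9x_2:
  (1014/161, -975/161) → Z = 195/23
  (1696/7, 1159/7) → Z = 3913
  (-31/7, 614/35) → Z = 568/5

The optimum lies where 8x_1 - 11x_2 = 117 and 3x_1 - 5x_2 = -101.
Solving simultaneously gives x_1 = 1696/7, x_2 = 1159/7.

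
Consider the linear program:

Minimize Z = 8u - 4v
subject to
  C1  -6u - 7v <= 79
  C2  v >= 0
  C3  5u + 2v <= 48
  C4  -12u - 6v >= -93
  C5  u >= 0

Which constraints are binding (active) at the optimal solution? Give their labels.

Feasible corners and Z = 8u - 4v:
  (31/4, 0) → Z = 62
  (0, 0) → Z = 0
  (0, 31/2) → Z = -62

The minimum is at (0, 31/2). Substituting into each constraint, equality holds for C4 and C5; the remaining constraints have slack.

C4 and C5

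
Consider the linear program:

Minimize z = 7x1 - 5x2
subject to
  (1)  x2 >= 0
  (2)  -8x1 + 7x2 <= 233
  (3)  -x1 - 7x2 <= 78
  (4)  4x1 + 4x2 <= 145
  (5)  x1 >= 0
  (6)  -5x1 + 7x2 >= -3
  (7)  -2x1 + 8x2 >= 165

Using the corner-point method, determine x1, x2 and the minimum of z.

The optimum lies where -8x1 + 7x2 = 233 and x1 = 0.
Solving simultaneously gives x1 = 0, x2 = 233/7.

x1 = 0, x2 = 233/7, minimum z = -1165/7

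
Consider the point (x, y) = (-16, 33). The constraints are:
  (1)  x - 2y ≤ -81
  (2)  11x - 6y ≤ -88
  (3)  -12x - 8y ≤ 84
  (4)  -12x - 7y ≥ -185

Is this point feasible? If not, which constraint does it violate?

(1): -82 ≤ -81 ✓
(2): -374 ≤ -88 ✓
(3): -72 ≤ 84 ✓
(4): -39 ≥ -185 ✓

feasible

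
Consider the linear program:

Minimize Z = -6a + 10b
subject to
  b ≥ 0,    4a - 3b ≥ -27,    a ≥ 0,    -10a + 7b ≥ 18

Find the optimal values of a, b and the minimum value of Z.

Vertices and Z = -6a + 10b:
  (0, 9) → Z = 90
  (135/2, 99) → Z = 585
  (0, 18/7) → Z = 180/7

The binding constraints are a = 0 and -10a + 7b = 18.
Solving simultaneously gives a = 0, b = 18/7.

a = 0, b = 18/7, minimum Z = 180/7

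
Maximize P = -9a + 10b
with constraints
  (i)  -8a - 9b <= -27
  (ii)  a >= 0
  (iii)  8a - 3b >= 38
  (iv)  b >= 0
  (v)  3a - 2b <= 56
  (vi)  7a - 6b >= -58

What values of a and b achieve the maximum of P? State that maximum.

Vertices and P = -9a + 10b:
  (19/4, 0) → P = -171/4
  (134/9, 730/27) → P = 3682/27
  (56/3, 0) → P = -168
  (113, 283/2) → P = 398

The optimum lies where 3a - 2b = 56 and 7a - 6b = -58.
Solving simultaneously gives a = 113, b = 283/2.

a = 113, b = 283/2, maximum P = 398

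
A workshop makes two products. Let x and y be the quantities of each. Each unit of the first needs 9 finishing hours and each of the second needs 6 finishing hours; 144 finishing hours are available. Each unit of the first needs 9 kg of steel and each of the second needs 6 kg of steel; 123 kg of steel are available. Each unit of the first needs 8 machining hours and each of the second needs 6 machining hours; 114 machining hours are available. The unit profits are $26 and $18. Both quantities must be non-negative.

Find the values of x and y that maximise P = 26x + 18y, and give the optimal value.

Vertices and P = 26x + 18y:
  (0, 0) → P = 0
  (0, 19) → P = 342
  (41/3, 0) → P = 1066/3
  (9, 7) → P = 360

At the optimal vertex, 9x + 6y = 123 and 8x + 6y = 114.
Solving simultaneously gives x = 9, y = 7.

x = 9, y = 7, maximum P = 360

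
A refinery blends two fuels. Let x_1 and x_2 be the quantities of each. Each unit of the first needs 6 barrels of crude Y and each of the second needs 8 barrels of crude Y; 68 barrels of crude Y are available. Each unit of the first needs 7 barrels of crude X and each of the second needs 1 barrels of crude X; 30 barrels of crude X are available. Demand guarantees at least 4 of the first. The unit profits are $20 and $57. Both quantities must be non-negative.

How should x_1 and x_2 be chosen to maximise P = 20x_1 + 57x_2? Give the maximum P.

At the optimal vertex, 7x_1 + x_2 = 30 and x_1 = 4.
Solving simultaneously gives x_1 = 4, x_2 = 2.

x_1 = 4, x_2 = 2, maximum P = 194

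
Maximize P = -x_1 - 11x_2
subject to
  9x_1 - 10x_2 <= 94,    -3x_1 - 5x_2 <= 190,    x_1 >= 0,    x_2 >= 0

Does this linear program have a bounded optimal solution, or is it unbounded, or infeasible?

Vertices and P = -x_1 - 11x_2:
  (94/9, 0) → P = -94/9
  (0, 0) → P = 0
The feasible region has finitely many vertices and no improving ray; the maximum is 0 at (0, 0).

bounded optimum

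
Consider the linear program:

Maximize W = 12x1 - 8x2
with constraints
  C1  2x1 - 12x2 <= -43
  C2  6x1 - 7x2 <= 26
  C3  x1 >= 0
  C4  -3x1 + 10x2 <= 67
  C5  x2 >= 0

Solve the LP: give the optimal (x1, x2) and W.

At the optimal vertex, 6x1 - 7x2 = 26 and -3x1 + 10x2 = 67.
Solving simultaneously gives x1 = 243/13, x2 = 160/13.

x1 = 243/13, x2 = 160/13, maximum W = 1636/13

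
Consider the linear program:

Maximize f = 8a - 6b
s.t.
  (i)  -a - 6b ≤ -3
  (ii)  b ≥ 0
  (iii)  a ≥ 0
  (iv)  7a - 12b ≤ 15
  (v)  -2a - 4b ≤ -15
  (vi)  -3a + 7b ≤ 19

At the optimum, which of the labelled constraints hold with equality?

(iv) and (vi)

Vertices and f = 8a - 6b:
  (60/13, 75/52) → f = 735/26
  (333/13, 178/13) → f = 1596/13
  (29/26, 83/26) → f = -133/13

The maximum is at (333/13, 178/13). Substituting into each constraint, equality holds for (iv) and (vi); the remaining constraints have slack.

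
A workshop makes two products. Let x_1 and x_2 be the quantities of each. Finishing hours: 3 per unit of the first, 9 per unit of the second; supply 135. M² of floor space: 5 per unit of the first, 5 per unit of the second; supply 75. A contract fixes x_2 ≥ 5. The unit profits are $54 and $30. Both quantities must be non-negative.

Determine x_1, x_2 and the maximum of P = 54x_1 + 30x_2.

Extreme points and P = 54x_1 + 30x_2:
  (0, 15) → P = 450
  (0, 5) → P = 150
  (10, 5) → P = 690

x_1 = 10, x_2 = 5, maximum P = 690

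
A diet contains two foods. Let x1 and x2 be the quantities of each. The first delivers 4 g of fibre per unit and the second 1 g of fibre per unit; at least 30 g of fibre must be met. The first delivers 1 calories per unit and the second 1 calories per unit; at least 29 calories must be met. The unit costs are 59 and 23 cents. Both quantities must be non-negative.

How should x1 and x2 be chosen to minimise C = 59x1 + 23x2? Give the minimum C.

x1 = 1/3, x2 = 86/3, minimum C = 679

Extreme points and C = 59x1 + 23x2:
  (0, 30) → C = 690
  (29, 0) → C = 1711
  (1/3, 86/3) → C = 679
The feasible region is unbounded (it extends along (0, 1), (1, 0)), but C strictly increases along every unbounded feasible direction, so there is no improving ray and the minimum is attained at a vertex.

The binding constraints are 4x1 + x2 = 30 and x1 + x2 = 29.
Solving simultaneously gives x1 = 1/3, x2 = 86/3.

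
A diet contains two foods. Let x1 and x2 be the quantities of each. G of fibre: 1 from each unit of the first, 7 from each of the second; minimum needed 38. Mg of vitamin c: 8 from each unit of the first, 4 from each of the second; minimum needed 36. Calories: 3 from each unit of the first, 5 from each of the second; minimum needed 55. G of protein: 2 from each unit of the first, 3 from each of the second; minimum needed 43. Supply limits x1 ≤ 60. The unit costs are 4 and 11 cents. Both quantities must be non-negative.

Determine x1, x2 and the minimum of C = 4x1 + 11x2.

x1 = 17, x2 = 3, minimum C = 101

Corner points and C = 4x1 + 11x2:
  (0, 43/3) → C = 473/3
  (38, 0) → C = 152
  (60, 0) → C = 240
  (17, 3) → C = 101
The feasible region is unbounded (it extends along (0, 1)), but C strictly increases along every unbounded feasible direction, so there is no improving ray and the minimum is attained at a vertex.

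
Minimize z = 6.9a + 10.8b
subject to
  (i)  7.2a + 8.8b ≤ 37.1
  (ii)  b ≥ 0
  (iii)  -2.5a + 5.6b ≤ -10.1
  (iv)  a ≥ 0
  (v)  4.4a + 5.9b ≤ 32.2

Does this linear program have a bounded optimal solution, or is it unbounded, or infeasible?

bounded optimum

Extreme points and z = 6.9a + 10.8b:
  (371/72, 0) → z = 8533/240
  (3708/779, 2003/6232) → z = 113157/3116
  (4.04, 0) → z = 27.876
The feasible region has finitely many vertices and no improving ray; the minimum is 27.876 at (4.04, 0).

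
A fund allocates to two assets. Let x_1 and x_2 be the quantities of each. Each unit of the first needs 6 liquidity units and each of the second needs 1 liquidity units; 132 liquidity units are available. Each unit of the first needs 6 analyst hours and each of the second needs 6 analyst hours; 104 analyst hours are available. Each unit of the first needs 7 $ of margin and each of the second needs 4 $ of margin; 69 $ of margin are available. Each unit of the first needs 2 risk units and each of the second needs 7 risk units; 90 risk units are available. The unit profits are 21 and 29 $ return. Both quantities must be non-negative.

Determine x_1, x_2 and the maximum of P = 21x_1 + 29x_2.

x_1 = 3, x_2 = 12, maximum P = 411

Extreme points and P = 21x_1 + 29x_2:
  (0, 0) → P = 0
  (0, 90/7) → P = 2610/7
  (69/7, 0) → P = 207
  (3, 12) → P = 411

At the optimal vertex, 7x_1 + 4x_2 = 69 and 2x_1 + 7x_2 = 90.
Solving simultaneously gives x_1 = 3, x_2 = 12.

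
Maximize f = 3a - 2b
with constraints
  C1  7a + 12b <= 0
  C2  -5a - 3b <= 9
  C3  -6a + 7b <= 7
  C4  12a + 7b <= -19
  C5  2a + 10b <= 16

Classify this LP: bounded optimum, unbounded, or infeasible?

bounded optimum

Extreme points and f = 3a - 2b:
  (-84/53, -19/53) → f = -214/53
  (6, -13) → f = 44
  (-13/9, -5/21) → f = -27/7
The feasible region has finitely many vertices and no improving ray; the maximum is 44 at (6, -13).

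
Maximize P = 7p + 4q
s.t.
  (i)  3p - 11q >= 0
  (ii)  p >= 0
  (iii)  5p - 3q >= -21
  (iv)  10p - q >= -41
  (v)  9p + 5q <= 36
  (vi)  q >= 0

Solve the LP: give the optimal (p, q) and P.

p = 66/19, q = 18/19, maximum P = 534/19

Vertices and P = 7p + 4q:
  (0, 0) → P = 0
  (66/19, 18/19) → P = 534/19
  (4, 0) → P = 28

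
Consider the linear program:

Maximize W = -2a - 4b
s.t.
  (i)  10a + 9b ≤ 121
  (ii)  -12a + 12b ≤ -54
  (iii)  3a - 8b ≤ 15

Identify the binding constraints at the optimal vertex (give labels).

Corner points and W = -2a - 4b:
  (17/2, 4) → W = -33
  (1103/107, 213/107) → W = -3058/107
  (21/5, -3/10) → W = -36/5

The maximum is at (21/5, -3/10). Substituting into each constraint, equality holds for (ii) and (iii); the remaining constraints have slack.

(ii) and (iii)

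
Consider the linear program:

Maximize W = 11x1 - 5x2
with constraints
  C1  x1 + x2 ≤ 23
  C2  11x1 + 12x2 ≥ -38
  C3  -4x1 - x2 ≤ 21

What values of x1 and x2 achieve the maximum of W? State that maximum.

Extreme points and W = 11x1 - 5x2:
  (314, -291) → W = 4909
  (-44/3, 113/3) → W = -1049/3
  (-214/37, 79/37) → W = -2749/37

The binding constraints are x1 + x2 = 23 and 11x1 + 12x2 = -38.
Solving simultaneously gives x1 = 314, x2 = -291.

x1 = 314, x2 = -291, maximum W = 4909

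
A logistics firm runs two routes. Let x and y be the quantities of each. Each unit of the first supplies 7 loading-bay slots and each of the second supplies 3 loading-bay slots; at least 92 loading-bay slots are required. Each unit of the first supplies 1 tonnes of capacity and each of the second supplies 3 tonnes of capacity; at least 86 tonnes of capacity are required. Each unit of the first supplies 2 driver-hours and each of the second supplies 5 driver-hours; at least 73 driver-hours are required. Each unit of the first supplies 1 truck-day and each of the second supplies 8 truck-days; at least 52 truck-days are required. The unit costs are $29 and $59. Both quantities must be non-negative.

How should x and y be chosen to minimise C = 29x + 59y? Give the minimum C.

Vertices and C = 29x + 59y:
  (0, 92/3) → C = 5428/3
  (86, 0) → C = 2494
  (1, 85/3) → C = 5102/3
The feasible region is unbounded (it extends along (0, 1), (1, 0)), but C strictly increases along every unbounded feasible direction, so there is no improving ray and the minimum is attained at a vertex.

x = 1, y = 85/3, minimum C = 5102/3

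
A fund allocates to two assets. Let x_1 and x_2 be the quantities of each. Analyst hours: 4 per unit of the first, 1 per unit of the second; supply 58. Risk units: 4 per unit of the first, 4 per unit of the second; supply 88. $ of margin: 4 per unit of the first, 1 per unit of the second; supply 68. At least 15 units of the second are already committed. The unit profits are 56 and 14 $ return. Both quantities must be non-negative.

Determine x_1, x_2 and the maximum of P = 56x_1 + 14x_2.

x_1 = 7, x_2 = 15, maximum P = 602

Feasible corners and P = 56x_1 + 14x_2:
  (0, 22) → P = 308
  (0, 15) → P = 210
  (7, 15) → P = 602

The optimum lies where 4x_1 + 4x_2 = 88 and x_2 = 15.
Solving simultaneously gives x_1 = 7, x_2 = 15.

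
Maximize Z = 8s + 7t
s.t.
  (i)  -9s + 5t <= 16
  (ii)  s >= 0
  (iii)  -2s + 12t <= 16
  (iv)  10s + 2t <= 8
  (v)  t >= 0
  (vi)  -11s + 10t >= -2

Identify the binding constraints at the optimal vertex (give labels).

Feasible corners and Z = 8s + 7t:
  (0, 4/3) → Z = 28/3
  (0, 0) → Z = 0
  (16/31, 44/31) → Z = 436/31
  (42/61, 34/61) → Z = 574/61
  (2/11, 0) → Z = 16/11

The maximum is at (16/31, 44/31). Substituting into each constraint, equality holds for (iii) and (iv); the remaining constraints have slack.

(iii) and (iv)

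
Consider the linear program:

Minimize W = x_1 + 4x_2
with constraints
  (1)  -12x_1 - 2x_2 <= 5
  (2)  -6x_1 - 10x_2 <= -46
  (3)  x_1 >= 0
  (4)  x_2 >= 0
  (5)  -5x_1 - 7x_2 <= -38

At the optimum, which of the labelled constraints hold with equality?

(2) and (4)

Extreme points and W = x_1 + 4x_2:
  (23/3, 0) → W = 23/3
  (29/4, 1/4) → W = 33/4
  (0, 38/7) → W = 152/7
The feasible region is unbounded (it extends along (0, 1), (1, 0)), but W strictly increases along every unbounded feasible direction, so there is no improving ray and the minimum is attained at a vertex.

The minimum is at (23/3, 0). Substituting into each constraint, equality holds for (2) and (4); the remaining constraints have slack.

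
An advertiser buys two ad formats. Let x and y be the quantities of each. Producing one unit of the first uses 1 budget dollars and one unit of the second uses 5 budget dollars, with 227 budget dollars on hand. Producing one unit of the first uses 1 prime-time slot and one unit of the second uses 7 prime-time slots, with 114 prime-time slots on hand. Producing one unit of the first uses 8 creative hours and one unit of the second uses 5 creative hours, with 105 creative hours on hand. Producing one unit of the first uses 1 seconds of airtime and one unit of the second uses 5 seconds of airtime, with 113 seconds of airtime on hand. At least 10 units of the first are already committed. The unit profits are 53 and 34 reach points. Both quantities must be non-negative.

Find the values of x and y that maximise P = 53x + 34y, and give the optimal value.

x = 10, y = 5, maximum P = 700

Vertices and P = 53x + 34y:
  (105/8, 0) → P = 5565/8
  (10, 0) → P = 530
  (10, 5) → P = 700

At the optimal vertex, 8x + 5y = 105 and x = 10.
Solving simultaneously gives x = 10, y = 5.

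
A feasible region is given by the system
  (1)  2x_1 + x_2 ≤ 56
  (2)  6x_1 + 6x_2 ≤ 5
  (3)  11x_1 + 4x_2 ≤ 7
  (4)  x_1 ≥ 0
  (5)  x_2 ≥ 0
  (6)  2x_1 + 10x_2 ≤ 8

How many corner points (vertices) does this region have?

5

Pairwise boundary intersections that survive every other constraint:
  (11/21, 13/42)
  (1/24, 19/24)
  (7/11, 0)
  (0, 0)
  (0, 4/5)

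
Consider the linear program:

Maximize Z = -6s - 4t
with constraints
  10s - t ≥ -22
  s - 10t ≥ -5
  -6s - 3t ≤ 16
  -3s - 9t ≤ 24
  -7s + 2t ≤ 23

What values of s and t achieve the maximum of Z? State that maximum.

s = -8/5, t = -32/15, maximum Z = 272/15

Vertices and Z = -6s - 4t:
  (-215/99, 28/99) → Z = 1178/99
  (-41/18, -7/9) → Z = 151/9
  (-8/5, -32/15) → Z = 272/15
The feasible region is unbounded (it extends along (3, -1), (10, 1)), but Z strictly decreases along every unbounded feasible direction, so there is no improving ray and the maximum is attained at a vertex.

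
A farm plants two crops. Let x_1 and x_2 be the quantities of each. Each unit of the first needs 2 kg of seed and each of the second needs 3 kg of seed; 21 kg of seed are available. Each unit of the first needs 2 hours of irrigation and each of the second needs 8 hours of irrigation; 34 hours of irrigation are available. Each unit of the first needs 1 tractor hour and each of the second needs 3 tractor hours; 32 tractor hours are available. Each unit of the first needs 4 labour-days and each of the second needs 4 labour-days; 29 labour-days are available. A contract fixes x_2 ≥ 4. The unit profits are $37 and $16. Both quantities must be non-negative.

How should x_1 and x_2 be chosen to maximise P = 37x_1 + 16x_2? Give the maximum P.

Corner points and P = 37x_1 + 16x_2:
  (0, 17/4) → P = 68
  (0, 4) → P = 64
  (1, 4) → P = 101

x_1 = 1, x_2 = 4, maximum P = 101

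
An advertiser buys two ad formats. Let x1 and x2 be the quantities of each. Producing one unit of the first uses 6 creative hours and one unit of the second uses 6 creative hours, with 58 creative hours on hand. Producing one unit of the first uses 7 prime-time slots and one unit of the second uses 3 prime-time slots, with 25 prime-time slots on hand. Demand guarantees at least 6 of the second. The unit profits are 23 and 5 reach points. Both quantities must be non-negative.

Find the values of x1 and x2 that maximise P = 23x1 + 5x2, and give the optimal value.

x1 = 1, x2 = 6, maximum P = 53

Vertices and P = 23x1 + 5x2:
  (0, 25/3) → P = 125/3
  (0, 6) → P = 30
  (1, 6) → P = 53

At the optimal vertex, 7x1 + 3x2 = 25 and x2 = 6.
Solving simultaneously gives x1 = 1, x2 = 6.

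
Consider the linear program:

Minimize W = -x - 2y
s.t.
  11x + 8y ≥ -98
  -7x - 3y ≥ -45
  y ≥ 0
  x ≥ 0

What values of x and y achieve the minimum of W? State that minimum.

x = 0, y = 15, minimum W = -30

Extreme points and W = -x - 2y:
  (45/7, 0) → W = -45/7
  (0, 15) → W = -30
  (0, 0) → W = 0

The optimum lies where -7x - 3y = -45 and x = 0.
Solving simultaneously gives x = 0, y = 15.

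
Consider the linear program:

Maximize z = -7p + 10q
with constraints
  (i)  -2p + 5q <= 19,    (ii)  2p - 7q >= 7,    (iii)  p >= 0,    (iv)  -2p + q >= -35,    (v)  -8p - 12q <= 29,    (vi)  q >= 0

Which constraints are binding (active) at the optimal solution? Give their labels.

(ii) and (vi)

Corner points and z = -7p + 10q:
  (119/6, 14/3) → z = -553/6
  (7/2, 0) → z = -49/2
  (35/2, 0) → z = -245/2

The maximum is at (7/2, 0). Substituting into each constraint, equality holds for (ii) and (vi); the remaining constraints have slack.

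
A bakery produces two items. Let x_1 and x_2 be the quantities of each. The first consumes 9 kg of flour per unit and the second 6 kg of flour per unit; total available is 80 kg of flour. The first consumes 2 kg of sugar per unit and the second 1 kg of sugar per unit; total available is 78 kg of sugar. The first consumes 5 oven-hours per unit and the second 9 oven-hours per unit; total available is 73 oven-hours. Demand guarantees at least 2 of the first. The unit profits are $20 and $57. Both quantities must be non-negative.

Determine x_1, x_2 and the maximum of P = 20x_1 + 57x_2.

x_1 = 2, x_2 = 7, maximum P = 439

Corner points and P = 20x_1 + 57x_2:
  (80/9, 0) → P = 1600/9
  (2, 0) → P = 40
  (94/17, 257/51) → P = 6763/17
  (2, 7) → P = 439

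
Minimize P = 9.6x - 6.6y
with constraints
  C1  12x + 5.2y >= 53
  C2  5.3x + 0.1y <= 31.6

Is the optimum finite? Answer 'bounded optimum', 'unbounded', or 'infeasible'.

From the feasible point (7951/1318, -4915/1318), moving in the direction (-5.2, 12) keeps every constraint satisfied while P decreases without bound.

unbounded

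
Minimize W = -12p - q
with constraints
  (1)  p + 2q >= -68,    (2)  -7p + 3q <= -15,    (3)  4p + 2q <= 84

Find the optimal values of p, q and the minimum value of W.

p = 152/3, q = -178/3, minimum W = -1646/3

The optimum lies where p + 2q = -68 and 4p + 2q = 84.
Solving simultaneously gives p = 152/3, q = -178/3.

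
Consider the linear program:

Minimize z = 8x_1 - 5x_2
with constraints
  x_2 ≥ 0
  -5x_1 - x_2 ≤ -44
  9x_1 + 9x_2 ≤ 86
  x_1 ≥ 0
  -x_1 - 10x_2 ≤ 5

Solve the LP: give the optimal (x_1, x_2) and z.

Extreme points and z = 8x_1 - 5x_2:
  (44/5, 0) → z = 352/5
  (86/9, 0) → z = 688/9
  (155/18, 17/18) → z = 385/6

x_1 = 155/18, x_2 = 17/18, minimum z = 385/6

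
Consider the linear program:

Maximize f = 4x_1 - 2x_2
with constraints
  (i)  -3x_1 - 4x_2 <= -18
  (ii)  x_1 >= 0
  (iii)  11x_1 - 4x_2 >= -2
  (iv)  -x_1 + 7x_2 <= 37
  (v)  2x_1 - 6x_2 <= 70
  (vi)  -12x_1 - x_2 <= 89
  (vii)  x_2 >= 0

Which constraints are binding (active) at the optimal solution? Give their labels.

Vertices and f = 4x_1 - 2x_2:
  (8/7, 51/14) → f = -19/7
  (6, 0) → f = 24
  (134/73, 405/73) → f = -274/73
  (89, 18) → f = 320
  (35, 0) → f = 140

The maximum is at (89, 18). Substituting into each constraint, equality holds for (iv) and (v); the remaining constraints have slack.

(iv) and (v)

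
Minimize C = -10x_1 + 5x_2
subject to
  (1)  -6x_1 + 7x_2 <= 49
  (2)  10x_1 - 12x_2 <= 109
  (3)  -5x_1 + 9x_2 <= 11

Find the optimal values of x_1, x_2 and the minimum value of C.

x_1 = 371/10, x_2 = 131/6, minimum C = -1571/6

Corner points and C = -10x_1 + 5x_2:
  (-1351/2, -572) → C = 3895
  (-364/19, -179/19) → C = 2745/19
  (371/10, 131/6) → C = -1571/6

At the optimal vertex, 10x_1 - 12x_2 = 109 and -5x_1 + 9x_2 = 11.
Solving simultaneously gives x_1 = 371/10, x_2 = 131/6.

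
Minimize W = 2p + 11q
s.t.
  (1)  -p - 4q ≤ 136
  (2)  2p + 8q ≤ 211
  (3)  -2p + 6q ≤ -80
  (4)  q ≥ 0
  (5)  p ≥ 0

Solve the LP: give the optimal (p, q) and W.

p = 40, q = 0, minimum W = 80

Corner points and W = 2p + 11q:
  (953/14, 131/14) → W = 3347/14
  (211/2, 0) → W = 211
  (40, 0) → W = 80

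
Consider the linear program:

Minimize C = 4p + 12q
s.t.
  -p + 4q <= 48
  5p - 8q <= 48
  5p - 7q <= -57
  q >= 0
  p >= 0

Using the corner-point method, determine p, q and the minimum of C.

p = 0, q = 57/7, minimum C = 684/7

Vertices and C = 4p + 12q:
  (108/13, 183/13) → C = 2628/13
  (0, 12) → C = 144
  (0, 57/7) → C = 684/7

At the optimal vertex, 5p - 7q = -57 and p = 0.
Solving simultaneously gives p = 0, q = 57/7.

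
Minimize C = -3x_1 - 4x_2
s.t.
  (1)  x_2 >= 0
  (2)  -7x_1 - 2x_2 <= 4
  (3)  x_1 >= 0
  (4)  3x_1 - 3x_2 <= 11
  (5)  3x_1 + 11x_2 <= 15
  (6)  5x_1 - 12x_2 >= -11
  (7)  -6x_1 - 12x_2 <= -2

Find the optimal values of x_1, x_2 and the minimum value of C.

Vertices and C = -3x_1 - 4x_2:
  (11/3, 0) → C = -11
  (1/3, 0) → C = -1
  (0, 11/12) → C = -11/3
  (0, 1/6) → C = -2/3
  (83/21, 2/7) → C = -13
  (59/91, 108/91) → C = -87/13

The optimum lies where 3x_1 - 3x_2 = 11 and 3x_1 + 11x_2 = 15.
Solving simultaneously gives x_1 = 83/21, x_2 = 2/7.

x_1 = 83/21, x_2 = 2/7, minimum C = -13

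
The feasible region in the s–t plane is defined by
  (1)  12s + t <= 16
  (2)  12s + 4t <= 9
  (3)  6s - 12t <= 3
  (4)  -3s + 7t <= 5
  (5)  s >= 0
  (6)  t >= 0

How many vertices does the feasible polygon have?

Intersecting each pair of boundary lines and keeping only the points that satisfy every inequality leaves:
  (5/7, 3/28)
  (43/96, 29/32)
  (1/2, 0)
  (0, 5/7)
  (0, 0)

5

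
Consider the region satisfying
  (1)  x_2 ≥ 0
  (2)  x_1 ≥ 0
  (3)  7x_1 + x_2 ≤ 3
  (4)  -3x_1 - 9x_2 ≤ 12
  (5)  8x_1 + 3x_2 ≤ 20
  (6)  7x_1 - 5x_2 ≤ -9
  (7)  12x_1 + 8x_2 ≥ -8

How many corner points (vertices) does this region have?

3

Of the 21 pairwise boundary intersections, those satisfying every inequality are:
  (0, 3)
  (0, 9/5)
  (1/7, 2)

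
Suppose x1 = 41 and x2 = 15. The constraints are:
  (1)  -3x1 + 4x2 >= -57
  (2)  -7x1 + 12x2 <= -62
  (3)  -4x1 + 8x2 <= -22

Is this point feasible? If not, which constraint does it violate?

not feasible — violates (1)

Constraint (1): -3x1 + 4x2 = -63, which is not ≥ -57. All other constraints are satisfied.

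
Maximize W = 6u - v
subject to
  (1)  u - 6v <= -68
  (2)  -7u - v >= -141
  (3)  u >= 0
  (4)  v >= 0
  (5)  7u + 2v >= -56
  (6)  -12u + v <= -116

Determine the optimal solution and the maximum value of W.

u = 778/43, v = 617/43, maximum W = 4051/43

The optimum lies where u - 6v = -68 and -7u - v = -141.
Solving simultaneously gives u = 778/43, v = 617/43.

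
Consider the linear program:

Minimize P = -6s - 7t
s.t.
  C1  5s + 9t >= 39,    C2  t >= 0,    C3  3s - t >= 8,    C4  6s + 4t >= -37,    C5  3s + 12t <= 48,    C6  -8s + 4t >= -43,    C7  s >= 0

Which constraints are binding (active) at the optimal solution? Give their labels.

Feasible corners and P = -6s - 7t:
  (111/32, 77/32) → P = -1205/32
  (543/92, 97/92) → P = -3937/92
  (48/13, 40/13) → P = -568/13
  (59/9, 85/36) → P = -2011/36

The minimum is at (59/9, 85/36). Substituting into each constraint, equality holds for C5 and C6; the remaining constraints have slack.

C5 and C6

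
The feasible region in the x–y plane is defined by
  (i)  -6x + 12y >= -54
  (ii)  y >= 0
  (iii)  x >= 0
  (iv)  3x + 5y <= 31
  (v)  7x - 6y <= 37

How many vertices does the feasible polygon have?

Intersecting each pair of boundary lines and keeping only the points that satisfy every inequality leaves:
  (0, 0)
  (37/7, 0)
  (0, 31/5)
  (7, 2)

4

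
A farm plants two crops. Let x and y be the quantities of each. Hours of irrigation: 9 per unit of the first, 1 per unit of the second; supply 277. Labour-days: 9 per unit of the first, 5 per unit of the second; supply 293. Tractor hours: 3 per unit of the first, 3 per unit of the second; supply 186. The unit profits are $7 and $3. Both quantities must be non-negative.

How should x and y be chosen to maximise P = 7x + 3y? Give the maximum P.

x = 91/3, y = 4, maximum P = 673/3

Corner points and P = 7x + 3y:
  (0, 0) → P = 0
  (0, 293/5) → P = 879/5
  (277/9, 0) → P = 1939/9
  (91/3, 4) → P = 673/3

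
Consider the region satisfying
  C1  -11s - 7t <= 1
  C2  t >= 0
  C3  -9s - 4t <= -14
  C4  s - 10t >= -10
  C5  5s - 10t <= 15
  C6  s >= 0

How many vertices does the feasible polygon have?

Of the 15 pairwise boundary intersections, those satisfying every inequality are:
  (14/9, 0)
  (3, 0)
  (50/47, 52/47)
  (25/4, 13/8)

4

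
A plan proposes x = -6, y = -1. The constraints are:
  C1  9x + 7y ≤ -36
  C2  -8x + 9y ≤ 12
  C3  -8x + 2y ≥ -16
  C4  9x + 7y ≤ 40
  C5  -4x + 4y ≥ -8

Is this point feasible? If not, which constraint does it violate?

not feasible — violates C2

Constraint C2: -8x + 9y = 39, which is not ≤ 12. All other constraints are satisfied.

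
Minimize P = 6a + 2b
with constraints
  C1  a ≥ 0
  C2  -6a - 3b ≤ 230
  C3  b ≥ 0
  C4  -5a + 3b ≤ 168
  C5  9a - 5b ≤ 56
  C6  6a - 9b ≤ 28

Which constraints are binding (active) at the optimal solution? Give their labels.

Feasible corners and P = 6a + 2b:
  (0, 0) → P = 0
  (0, 56) → P = 112
  (14/3, 0) → P = 28
  (504, 896) → P = 4816
  (364/51, 28/17) → P = 784/17

The minimum is at (0, 0). Substituting into each constraint, equality holds for C1 and C3; the remaining constraints have slack.

C1 and C3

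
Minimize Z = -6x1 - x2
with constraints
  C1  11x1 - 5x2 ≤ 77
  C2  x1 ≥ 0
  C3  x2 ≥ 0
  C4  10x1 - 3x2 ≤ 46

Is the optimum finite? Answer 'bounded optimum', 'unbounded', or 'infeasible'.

From the feasible point (0, 0), moving in the direction (0, 1) keeps every constraint satisfied while Z decreases without bound.

unbounded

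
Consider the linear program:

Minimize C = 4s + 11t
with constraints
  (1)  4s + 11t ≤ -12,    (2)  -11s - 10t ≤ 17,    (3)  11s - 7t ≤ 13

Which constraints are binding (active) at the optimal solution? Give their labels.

(2) and (3)

Feasible corners and C = 4s + 11t:
  (-67/81, -64/81) → C = -12
  (59/149, -184/149) → C = -12
  (1/17, -30/17) → C = -326/17

The minimum is at (1/17, -30/17). Substituting into each constraint, equality holds for (2) and (3); the remaining constraints have slack.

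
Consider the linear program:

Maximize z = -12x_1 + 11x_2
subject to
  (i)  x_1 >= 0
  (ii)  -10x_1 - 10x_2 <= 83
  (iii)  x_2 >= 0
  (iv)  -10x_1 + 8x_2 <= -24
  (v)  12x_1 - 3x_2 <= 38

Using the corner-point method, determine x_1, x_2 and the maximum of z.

Extreme points and z = -12x_1 + 11x_2:
  (12/5, 0) → z = -144/5
  (19/6, 0) → z = -38
  (116/33, 46/33) → z = -886/33

x_1 = 116/33, x_2 = 46/33, maximum z = -886/33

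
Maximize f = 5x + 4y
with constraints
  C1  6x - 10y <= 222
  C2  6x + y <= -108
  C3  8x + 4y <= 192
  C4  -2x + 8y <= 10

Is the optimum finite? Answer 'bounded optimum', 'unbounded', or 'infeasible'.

bounded optimum

Extreme points and f = 5x + 4y:
  (-13, -30) → f = -185
  (-437/25, -78/25) → f = -2497/25
The feasible region has finitely many vertices and no improving ray; the maximum is -2497/25 at (-437/25, -78/25).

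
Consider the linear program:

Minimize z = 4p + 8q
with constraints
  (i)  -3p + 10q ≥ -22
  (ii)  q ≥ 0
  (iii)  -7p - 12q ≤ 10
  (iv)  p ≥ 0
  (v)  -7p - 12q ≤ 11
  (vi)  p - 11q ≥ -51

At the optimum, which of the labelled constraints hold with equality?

(ii) and (iv)

Feasible corners and z = 4p + 8q:
  (22/3, 0) → z = 88/3
  (752/23, 175/23) → z = 4408/23
  (0, 0) → z = 0
  (0, 51/11) → z = 408/11

The minimum is at (0, 0). Substituting into each constraint, equality holds for (ii) and (iv); the remaining constraints have slack.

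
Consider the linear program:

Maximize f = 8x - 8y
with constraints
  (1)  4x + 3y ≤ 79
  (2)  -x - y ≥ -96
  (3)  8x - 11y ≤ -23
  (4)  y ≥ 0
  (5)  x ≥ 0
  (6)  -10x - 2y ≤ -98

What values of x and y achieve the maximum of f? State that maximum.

x = 200/17, y = 181/17, maximum f = 152/17

Extreme points and f = 8x - 8y:
  (200/17, 181/17) → f = 152/17
  (68/11, 199/11) → f = -1048/11
  (172/21, 169/21) → f = 8/7

At the optimal vertex, 4x + 3y = 79 and 8x - 11y = -23.
Solving simultaneously gives x = 200/17, y = 181/17.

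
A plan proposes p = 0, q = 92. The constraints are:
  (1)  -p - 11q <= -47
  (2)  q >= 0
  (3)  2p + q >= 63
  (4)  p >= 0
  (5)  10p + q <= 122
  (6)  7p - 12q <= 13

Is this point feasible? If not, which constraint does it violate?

(1): -1012 ≤ -47 ✓
(2): 92 ≥ 0 ✓
(3): 92 ≥ 63 ✓
(4): 0 ≥ 0 ✓
(5): 92 ≤ 122 ✓
(6): -1104 ≤ 13 ✓

feasible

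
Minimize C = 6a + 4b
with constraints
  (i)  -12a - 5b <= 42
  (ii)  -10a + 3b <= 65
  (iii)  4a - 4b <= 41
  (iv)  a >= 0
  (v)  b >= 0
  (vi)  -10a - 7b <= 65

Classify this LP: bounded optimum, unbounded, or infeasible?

bounded optimum

Feasible corners and C = 6a + 4b:
  (0, 65/3) → C = 260/3
  (41/4, 0) → C = 123/2
  (0, 0) → C = 0
The feasible region has finitely many vertices and no improving ray; the minimum is 0 at (0, 0).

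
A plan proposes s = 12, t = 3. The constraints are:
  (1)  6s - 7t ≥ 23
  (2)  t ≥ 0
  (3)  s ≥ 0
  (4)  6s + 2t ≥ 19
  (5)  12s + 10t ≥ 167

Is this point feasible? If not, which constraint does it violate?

feasible

(1): 51 ≥ 23 ✓
(2): 3 ≥ 0 ✓
(3): 12 ≥ 0 ✓
(4): 78 ≥ 19 ✓
(5): 174 ≥ 167 ✓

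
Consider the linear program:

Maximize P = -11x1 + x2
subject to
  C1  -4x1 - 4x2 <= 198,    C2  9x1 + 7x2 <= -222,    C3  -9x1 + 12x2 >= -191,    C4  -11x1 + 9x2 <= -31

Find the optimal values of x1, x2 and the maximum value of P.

Feasible corners and P = -11x1 + x2:
  (-403/21, -1273/42) → P = 2531/14
  (-829/40, -1151/40) → P = 996/5
  (-1327/171, -413/19) → P = 10880/171
  (-1781/158, -2721/158) → P = 8435/79

The optimum lies where -4x1 - 4x2 = 198 and -11x1 + 9x2 = -31.
Solving simultaneously gives x1 = -829/40, x2 = -1151/40.

x1 = -829/40, x2 = -1151/40, maximum P = 996/5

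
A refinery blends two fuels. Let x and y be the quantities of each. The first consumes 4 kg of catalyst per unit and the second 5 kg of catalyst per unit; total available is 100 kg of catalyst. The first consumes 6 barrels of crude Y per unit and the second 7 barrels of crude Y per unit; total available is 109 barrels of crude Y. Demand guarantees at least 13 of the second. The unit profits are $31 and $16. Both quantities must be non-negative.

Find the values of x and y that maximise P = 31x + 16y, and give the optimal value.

x = 3, y = 13, maximum P = 301

Extreme points and P = 31x + 16y:
  (0, 109/7) → P = 1744/7
  (0, 13) → P = 208
  (3, 13) → P = 301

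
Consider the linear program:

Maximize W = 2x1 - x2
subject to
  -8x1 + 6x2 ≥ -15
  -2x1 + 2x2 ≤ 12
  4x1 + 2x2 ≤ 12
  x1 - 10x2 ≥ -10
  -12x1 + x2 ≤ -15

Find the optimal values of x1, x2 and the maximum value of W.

x1 = 51/20, x2 = 9/10, maximum W = 21/5

Feasible corners and W = 2x1 - x2:
  (51/20, 9/10) → W = 21/5
  (75/64, -15/16) → W = 105/32
  (50/21, 26/21) → W = 74/21
  (160/119, 135/119) → W = 185/119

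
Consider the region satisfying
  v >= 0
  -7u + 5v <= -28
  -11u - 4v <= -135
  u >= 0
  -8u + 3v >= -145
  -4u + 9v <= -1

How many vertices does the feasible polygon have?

Intersecting each pair of boundary lines and keeping only the points that satisfy every inequality leaves:
  (135/11, 0)
  (145/8, 0)
  (53/5, 23/5)
  (217/10, 143/15)

4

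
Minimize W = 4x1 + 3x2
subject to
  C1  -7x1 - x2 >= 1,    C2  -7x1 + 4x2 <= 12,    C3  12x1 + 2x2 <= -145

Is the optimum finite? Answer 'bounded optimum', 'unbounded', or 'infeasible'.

From the feasible point (143/2, -1003/2), moving in the direction (-4, -7) keeps every constraint satisfied while W decreases without bound.

unbounded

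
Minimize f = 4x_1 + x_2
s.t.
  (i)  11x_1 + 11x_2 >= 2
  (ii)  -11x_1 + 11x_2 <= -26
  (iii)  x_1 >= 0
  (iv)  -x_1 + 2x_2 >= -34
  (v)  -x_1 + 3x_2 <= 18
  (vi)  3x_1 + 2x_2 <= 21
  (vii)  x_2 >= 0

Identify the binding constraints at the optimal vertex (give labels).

Corner points and f = 4x_1 + x_2:
  (283/55, 153/55) → f = 257/11
  (26/11, 0) → f = 104/11
  (7, 0) → f = 28

The minimum is at (26/11, 0). Substituting into each constraint, equality holds for (ii) and (vii); the remaining constraints have slack.

(ii) and (vii)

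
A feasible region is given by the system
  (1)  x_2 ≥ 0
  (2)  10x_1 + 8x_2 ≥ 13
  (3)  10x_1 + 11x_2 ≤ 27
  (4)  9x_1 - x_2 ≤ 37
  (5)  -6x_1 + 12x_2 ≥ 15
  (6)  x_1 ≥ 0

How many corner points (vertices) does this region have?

The feasible vertices (each the meet of two boundaries and inside every other half-plane) are:
  (3/14, 19/14)
  (0, 13/8)
  (53/62, 52/31)
  (0, 27/11)

4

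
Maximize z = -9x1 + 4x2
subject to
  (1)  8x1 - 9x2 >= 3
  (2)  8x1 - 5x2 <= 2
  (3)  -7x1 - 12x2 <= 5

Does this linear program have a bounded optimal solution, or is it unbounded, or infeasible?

bounded optimum

Corner points and z = -9x1 + 4x2:
  (3/32, -1/4) → z = -59/32
  (-3/53, -61/159) → z = -163/159
  (-1/131, -54/131) → z = -207/131
The feasible region has finitely many vertices and no improving ray; the maximum is -163/159 at (-3/53, -61/159).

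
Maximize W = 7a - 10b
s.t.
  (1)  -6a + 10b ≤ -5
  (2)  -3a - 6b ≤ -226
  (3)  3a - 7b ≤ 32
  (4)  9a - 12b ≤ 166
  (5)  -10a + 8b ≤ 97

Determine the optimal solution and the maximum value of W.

Corner points and W = 7a - 10b:
  (1145/33, 447/22) → W = 1310/33
  (800/9, 317/6) → W = 845/9
  (206/5, 256/15) → W = 1766/15

a = 206/5, b = 256/15, maximum W = 1766/15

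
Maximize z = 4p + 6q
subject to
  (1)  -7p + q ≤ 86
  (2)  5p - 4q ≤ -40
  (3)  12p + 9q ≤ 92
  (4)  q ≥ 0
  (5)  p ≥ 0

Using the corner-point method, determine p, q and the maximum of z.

p = 0, q = 92/9, maximum z = 184/3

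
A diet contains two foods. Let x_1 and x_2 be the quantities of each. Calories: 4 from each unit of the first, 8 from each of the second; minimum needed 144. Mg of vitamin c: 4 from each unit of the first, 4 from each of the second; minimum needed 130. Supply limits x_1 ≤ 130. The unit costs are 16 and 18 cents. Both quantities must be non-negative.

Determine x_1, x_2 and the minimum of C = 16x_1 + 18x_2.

Corner points and C = 16x_1 + 18x_2:
  (0, 65/2) → C = 585
  (36, 0) → C = 576
  (130, 0) → C = 2080
  (29, 7/2) → C = 527
The feasible region is unbounded (it extends along (0, 1)), but C strictly increases along every unbounded feasible direction, so there is no improving ray and the minimum is attained at a vertex.

The binding constraints are 4x_1 + 8x_2 = 144 and 4x_1 + 4x_2 = 130.
Solving simultaneously gives x_1 = 29, x_2 = 7/2.

x_1 = 29, x_2 = 7/2, minimum C = 527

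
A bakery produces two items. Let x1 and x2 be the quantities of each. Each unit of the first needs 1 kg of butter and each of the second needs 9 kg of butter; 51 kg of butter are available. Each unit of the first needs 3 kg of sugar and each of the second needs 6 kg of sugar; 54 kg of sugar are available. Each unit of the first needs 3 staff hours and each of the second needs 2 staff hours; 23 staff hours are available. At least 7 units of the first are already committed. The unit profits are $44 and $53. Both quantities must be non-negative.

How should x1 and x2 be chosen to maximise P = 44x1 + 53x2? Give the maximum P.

Feasible corners and P = 44x1 + 53x2:
  (23/3, 0) → P = 1012/3
  (7, 0) → P = 308
  (7, 1) → P = 361

x1 = 7, x2 = 1, maximum P = 361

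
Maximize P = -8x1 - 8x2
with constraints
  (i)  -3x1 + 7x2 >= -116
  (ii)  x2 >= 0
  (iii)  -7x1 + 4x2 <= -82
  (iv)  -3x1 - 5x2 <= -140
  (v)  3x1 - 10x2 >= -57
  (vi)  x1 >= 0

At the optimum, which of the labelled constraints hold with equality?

Vertices and P = -8x1 - 8x2:
  (130/3, 2) → P = -1088/3
  (1559/9, 173/3) → P = -16624/9
  (223/9, 197/15) → P = -13648/45

The maximum is at (223/9, 197/15). Substituting into each constraint, equality holds for (iv) and (v); the remaining constraints have slack.

(iv) and (v)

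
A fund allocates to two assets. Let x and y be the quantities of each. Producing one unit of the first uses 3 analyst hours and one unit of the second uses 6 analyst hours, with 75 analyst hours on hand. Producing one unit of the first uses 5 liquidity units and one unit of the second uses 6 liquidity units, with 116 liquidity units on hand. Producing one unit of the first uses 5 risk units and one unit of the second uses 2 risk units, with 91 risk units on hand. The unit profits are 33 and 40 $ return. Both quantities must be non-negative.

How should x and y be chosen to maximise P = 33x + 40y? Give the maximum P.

x = 33/2, y = 17/4, maximum P = 1429/2

Vertices and P = 33x + 40y:
  (0, 0) → P = 0
  (0, 25/2) → P = 500
  (91/5, 0) → P = 3003/5
  (33/2, 17/4) → P = 1429/2

The optimum lies where 3x + 6y = 75 and 5x + 2y = 91.
Solving simultaneously gives x = 33/2, y = 17/4.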